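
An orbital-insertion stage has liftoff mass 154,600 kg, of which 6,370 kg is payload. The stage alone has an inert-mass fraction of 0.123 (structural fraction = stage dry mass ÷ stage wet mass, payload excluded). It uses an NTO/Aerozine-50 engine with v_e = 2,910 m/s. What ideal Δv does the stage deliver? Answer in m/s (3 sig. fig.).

Stage wet mass = m₀ − payload = 154,600 − 6,370 = 148,230 kg.
Stage dry mass = ε × stage wet mass = 0.123 × 148,230 = 18,232.3 kg.
Burnout mass m_f = stage dry + payload = 18,232.3 + 6,370 = 24,602.3 kg.
Δv = v_e · ln(154,600/24,602.3) = 2910.0 × ln(6.284) = 2910.0 × 1.8380 ≈ 5349 m/s.

Δv ≈ 5350 m/s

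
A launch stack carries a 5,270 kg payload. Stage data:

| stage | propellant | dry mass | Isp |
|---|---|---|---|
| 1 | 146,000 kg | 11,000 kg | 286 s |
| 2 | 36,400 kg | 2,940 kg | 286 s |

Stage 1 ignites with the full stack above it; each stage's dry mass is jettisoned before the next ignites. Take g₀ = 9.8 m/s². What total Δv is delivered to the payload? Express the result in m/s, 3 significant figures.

Δv ≈ 8350 m/s

Ignition mass of stage 1 = 146,000+11,000 + 36,400+2,940 + 5,270 = 201,610 kg.
Stage 1: m₀ = 201,610 kg, m_f = 201,610 − 146,000 = 55,610 kg; Δv = 286×9.8×ln(3.625) = 2802.8×1.2880 ≈ 3610 m/s.
Stage 2: m₀ = 44,610 kg, m_f = 44,610 − 36,400 = 8,210 kg; Δv = 286×9.8×ln(5.434) = 2802.8×1.6926 ≈ 4744 m/s.
Total Δv = 3610 + 4744 = 8354 m/s.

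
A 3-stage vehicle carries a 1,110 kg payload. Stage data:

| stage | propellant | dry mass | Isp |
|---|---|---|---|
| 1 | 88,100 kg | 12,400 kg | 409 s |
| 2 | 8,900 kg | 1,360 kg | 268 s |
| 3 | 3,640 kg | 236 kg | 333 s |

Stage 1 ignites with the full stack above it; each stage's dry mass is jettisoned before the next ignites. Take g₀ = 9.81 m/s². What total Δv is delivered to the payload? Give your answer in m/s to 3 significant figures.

Ignition mass of stage 1 = 88,100+12,400 + 8,900+1,360 + 3,640+236 + 1,110 = 115,746 kg.
Stage 1: m₀ = 115,746 kg, m_f = 115,746 − 88,100 = 27,646 kg; Δv = 409×9.81×ln(4.187) = 4012.3×1.4319 ≈ 5745 m/s.
Stage 2: m₀ = 15,246 kg, m_f = 15,246 − 8,900 = 6,346 kg; Δv = 268×9.81×ln(2.402) = 2629.1×0.8765 ≈ 2304 m/s.
Stage 3: m₀ = 4,986 kg, m_f = 4,986 − 3,640 = 1,346 kg; Δv = 333×9.81×ln(3.704) = 3266.7×1.3095 ≈ 4278 m/s.
Total Δv = 5745 + 2304 + 4278 = 12327 m/s.

Δv ≈ 12300 m/s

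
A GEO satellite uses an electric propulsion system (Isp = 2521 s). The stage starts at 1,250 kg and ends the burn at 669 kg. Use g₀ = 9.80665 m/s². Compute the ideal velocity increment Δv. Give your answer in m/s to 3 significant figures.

v_e = Isp · g₀ = 2521 × 9.80665 = 24722.6 m/s.
By the Tsiolkovsky rocket equation, Δv = v_e · ln(m₀/m_f) = 24722.6 × ln(1.868) = 24722.6 × 0.6251 ≈ 15454.4 m/s.

Δv ≈ 15500 m/s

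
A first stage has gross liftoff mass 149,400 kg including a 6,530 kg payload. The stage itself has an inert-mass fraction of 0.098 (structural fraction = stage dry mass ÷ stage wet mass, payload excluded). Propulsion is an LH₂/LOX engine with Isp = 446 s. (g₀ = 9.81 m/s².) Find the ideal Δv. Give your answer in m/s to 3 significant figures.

Stage wet mass = m₀ − payload = 149,400 − 6,530 = 142,870 kg.
Stage dry mass = ε × stage wet mass = 0.098 × 142,870 = 14,001.3 kg.
Burnout mass m_f = stage dry + payload = 14,001.3 + 6,530 = 20,531.3 kg.
v_e = Isp · g₀ = 446 × 9.81 = 4375.3 m/s.
From the ideal rocket equation, Δv = v_e · ln(149,400/20,531.3) = 4375.3 × ln(7.277) = 4375.3 × 1.9847 ≈ 8683 m/s.

Δv ≈ 8680 m/s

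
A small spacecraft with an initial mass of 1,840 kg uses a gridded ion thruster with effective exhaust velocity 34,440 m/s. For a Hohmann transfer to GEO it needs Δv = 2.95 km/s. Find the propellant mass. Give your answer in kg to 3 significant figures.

m₀/m_f = exp(Δv / v_e) = exp(2950 / 34440.0) = exp(0.0857) = 1.0894.
m_f = 1,840 / 1.0894 = 1,689 kg, so propellant = m₀ − m_f = 1,840 − 1,689 = 151 kg.

propellant mass ≈ 151 kg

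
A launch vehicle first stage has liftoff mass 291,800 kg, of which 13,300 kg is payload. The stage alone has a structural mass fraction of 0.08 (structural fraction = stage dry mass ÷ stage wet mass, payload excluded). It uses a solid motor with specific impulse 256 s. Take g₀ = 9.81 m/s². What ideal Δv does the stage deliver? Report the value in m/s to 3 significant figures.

Stage wet mass = m₀ − payload = 291,800 − 13,300 = 278,500 kg.
Stage dry mass = ε × stage wet mass = 0.08 × 278,500 = 22,280 kg.
Burnout mass m_f = stage dry + payload = 22,280 + 13,300 = 35,580 kg.
v_e = Isp · g₀ = 256 × 9.81 = 2511.4 m/s.
Δv = v_e · ln(291,800/35,580) = 2511.4 × ln(8.201) = 2511.4 × 2.1043 ≈ 5285 m/s.

Δv ≈ 5280 m/s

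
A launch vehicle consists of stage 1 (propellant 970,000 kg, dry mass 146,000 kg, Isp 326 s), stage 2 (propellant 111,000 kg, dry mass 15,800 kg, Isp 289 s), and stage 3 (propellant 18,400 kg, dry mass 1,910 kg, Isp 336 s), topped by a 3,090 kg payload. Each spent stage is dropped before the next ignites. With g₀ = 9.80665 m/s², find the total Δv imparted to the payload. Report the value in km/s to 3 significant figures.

Δv ≈ 13.5 km/s

Ignition mass of stage 1 = 970,000+146,000 + 111,000+15,800 + 18,400+1,910 + 3,090 = 1,266,200 kg.
Stage 1: m₀ = 1,266,200 kg, m_f = 1,266,200 − 970,000 = 296,200 kg; Δv = 326×9.80665×ln(4.275) = 3197.0×1.4527 ≈ 4644 m/s.
Stage 2: m₀ = 150,200 kg, m_f = 150,200 − 111,000 = 39,200 kg; Δv = 289×9.80665×ln(3.832) = 2834.1×1.3433 ≈ 3807 m/s.
Stage 3: m₀ = 23,400 kg, m_f = 23,400 − 18,400 = 5,000 kg; Δv = 336×9.80665×ln(4.68) = 3295.0×1.5433 ≈ 5085 m/s.
Total Δv = 4644 + 3807 + 5085 = 13536 m/s.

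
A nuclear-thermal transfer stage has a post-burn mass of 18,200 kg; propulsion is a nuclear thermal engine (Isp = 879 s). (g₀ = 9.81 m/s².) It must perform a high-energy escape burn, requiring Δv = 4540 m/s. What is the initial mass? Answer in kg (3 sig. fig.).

v_e = Isp · g₀ = 879 × 9.81 = 8623.0 m/s.
Rocket equation: m₀/m_f = exp(Δv / v_e) = exp(4540 / 8623.0) = exp(0.5265) = 1.6930.
m₀ = m_f × 1.6930 = 18,200 × 1.6930 = 30,812.6 kg.

initial mass ≈ 30800 kg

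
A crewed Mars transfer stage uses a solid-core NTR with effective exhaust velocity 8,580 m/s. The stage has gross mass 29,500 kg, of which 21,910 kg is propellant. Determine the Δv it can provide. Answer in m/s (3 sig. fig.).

Δv ≈ 11600 m/s

m_f = m₀ − m_prop = 29,500 − 21,910 = 7,590 kg.
Using Δv = v_e ln(m₀/m_f): Δv = v_e · ln(m₀/m_f) = 8580.0 × ln(3.887) = 8580.0 × 1.3576 ≈ 11647.9 m/s.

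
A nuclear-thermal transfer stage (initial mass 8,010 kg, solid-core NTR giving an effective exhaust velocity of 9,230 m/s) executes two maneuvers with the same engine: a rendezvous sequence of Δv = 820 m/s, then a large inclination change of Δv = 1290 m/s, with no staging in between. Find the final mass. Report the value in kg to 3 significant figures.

final mass ≈ 6370 kg

After the first burn: m = 8010 × exp(−820/9230.0) = 8010 × 0.91499 = 7,329.07 kg.
After the second burn: m = 7,329.07 × exp(−1290/9230.0) = 7,329.07 × 0.86957 = 6,373.14 kg.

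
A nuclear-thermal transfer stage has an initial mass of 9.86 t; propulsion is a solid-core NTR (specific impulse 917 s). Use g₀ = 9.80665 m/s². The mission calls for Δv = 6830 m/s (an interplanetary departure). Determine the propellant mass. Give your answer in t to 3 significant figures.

v_e = Isp · g₀ = 917 × 9.80665 = 8992.7 m/s.
m₀/m_f = exp(Δv / v_e) = exp(6830 / 8992.7) = exp(0.7595) = 2.1372.
m_f = 9.86 / 2.1372 = 4.61351 t, so propellant = m₀ − m_f = 9.86 − 4.61351 = 5.24649 t.

propellant mass ≈ 5.25 t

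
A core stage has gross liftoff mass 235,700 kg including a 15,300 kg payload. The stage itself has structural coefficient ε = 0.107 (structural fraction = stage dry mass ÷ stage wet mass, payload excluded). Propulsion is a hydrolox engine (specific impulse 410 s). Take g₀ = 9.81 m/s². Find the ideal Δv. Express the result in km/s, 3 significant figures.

Stage wet mass = m₀ − payload = 235,700 − 15,300 = 220,400 kg.
Stage dry mass = ε × stage wet mass = 0.107 × 220,400 = 23,582.8 kg.
Burnout mass m_f = stage dry + payload = 23,582.8 + 15,300 = 38,882.8 kg.
v_e = Isp · g₀ = 410 × 9.81 = 4022.1 m/s.
Rocket equation: Δv = v_e · ln(235,700/38,882.8) = 4022.1 × ln(6.062) = 4022.1 × 1.8020 ≈ 7248 m/s.

Δv ≈ 7.25 km/s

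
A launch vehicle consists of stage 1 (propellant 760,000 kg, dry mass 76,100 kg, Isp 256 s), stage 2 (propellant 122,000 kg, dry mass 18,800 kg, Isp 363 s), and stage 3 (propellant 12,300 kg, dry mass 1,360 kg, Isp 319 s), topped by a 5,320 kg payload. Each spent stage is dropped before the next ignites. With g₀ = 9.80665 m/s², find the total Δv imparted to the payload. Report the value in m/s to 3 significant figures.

Ignition mass of stage 1 = 760,000+76,100 + 122,000+18,800 + 12,300+1,360 + 5,320 = 995,880 kg.
Stage 1: m₀ = 995,880 kg, m_f = 995,880 − 760,000 = 235,880 kg; Δv = 256×9.80665×ln(4.222) = 2510.5×1.4403 ≈ 3616 m/s.
Stage 2: m₀ = 159,780 kg, m_f = 159,780 − 122,000 = 37,780 kg; Δv = 363×9.80665×ln(4.229) = 3559.8×1.4420 ≈ 5133 m/s.
Stage 3: m₀ = 18,980 kg, m_f = 18,980 − 12,300 = 6,680 kg; Δv = 319×9.80665×ln(2.841) = 3128.3×1.0443 ≈ 3267 m/s.
Total Δv = 3616 + 5133 + 3267 = 12016 m/s.

Δv ≈ 12000 m/s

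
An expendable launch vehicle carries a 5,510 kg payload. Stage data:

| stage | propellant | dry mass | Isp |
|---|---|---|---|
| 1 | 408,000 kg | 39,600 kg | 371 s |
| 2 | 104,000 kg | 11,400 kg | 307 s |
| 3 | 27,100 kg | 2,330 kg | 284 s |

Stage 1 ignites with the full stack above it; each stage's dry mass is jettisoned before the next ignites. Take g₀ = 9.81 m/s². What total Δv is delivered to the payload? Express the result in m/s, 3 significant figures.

Ignition mass of stage 1 = 408,000+39,600 + 104,000+11,400 + 27,100+2,330 + 5,510 = 597,940 kg.
Stage 1: m₀ = 597,940 kg, m_f = 597,940 − 408,000 = 189,940 kg; Δv = 371×9.81×ln(3.148) = 3639.5×1.1468 ≈ 4174 m/s.
Stage 2: m₀ = 150,340 kg, m_f = 150,340 − 104,000 = 46,340 kg; Δv = 307×9.81×ln(3.244) = 3011.7×1.1769 ≈ 3544 m/s.
Stage 3: m₀ = 34,940 kg, m_f = 34,940 − 27,100 = 7,840 kg; Δv = 284×9.81×ln(4.457) = 2786.0×1.4944 ≈ 4163 m/s.
Total Δv = 4174 + 3544 + 4163 = 11881 m/s.

Δv ≈ 11900 m/s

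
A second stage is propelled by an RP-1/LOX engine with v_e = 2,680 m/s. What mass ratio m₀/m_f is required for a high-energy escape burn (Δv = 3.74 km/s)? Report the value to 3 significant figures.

mass ratio ≈ 4.04

m₀/m_f = exp(Δv / v_e) = exp(3740 / 2680.0) = exp(1.3955) = 4.0371.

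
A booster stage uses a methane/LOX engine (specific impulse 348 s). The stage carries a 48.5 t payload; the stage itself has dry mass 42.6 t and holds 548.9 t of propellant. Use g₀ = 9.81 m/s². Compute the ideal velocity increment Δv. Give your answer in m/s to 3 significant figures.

Δv ≈ 6660 m/s

v_e = Isp · g₀ = 348 × 9.81 = 3413.9 m/s.
m₀ = payload + dry + propellant = 48.5 + 42.6 + 548.9 = 640 t.
m_f = payload + dry = 48.5 + 42.6 = 91.1 t.
Δv = v_e · ln(m₀/m_f) = 3413.9 × ln(7.025) = 3413.9 × 1.9495 ≈ 6655.4 m/s.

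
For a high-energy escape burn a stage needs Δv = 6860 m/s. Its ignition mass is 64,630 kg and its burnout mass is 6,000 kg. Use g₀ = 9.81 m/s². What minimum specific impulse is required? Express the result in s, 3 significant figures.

Isp ≈ 294 s

ln(m₀/m_f) = ln(64630/6000) = ln(10.77) = 2.3769.
v_e = Δv / ln(m₀/m_f) = 6860 / 2.3769 = 2886.1 m/s.
Isp = v_e / g₀ = 2886.1 / 9.81 = 294.2 s.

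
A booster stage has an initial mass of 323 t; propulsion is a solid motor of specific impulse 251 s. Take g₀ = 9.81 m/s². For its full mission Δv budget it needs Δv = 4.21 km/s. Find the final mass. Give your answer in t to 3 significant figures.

final mass ≈ 58.4 t

v_e = Isp · g₀ = 251 × 9.81 = 2462.3 m/s.
m₀/m_f = exp(Δv / v_e) = exp(4210 / 2462.3) = exp(1.7098) = 5.5277.
m_f = m₀ / 5.5277 = 323 / 5.5277 = 58.433 t.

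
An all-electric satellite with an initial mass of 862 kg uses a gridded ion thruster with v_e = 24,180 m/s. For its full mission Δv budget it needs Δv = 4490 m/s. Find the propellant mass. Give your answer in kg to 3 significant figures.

m₀/m_f = exp(Δv / v_e) = exp(4490 / 24180.0) = exp(0.1857) = 1.2040.
m_f = 862 / 1.2040 = 715.947 kg, so propellant = m₀ − m_f = 862 − 715.947 = 146.053 kg.

propellant mass ≈ 146 kg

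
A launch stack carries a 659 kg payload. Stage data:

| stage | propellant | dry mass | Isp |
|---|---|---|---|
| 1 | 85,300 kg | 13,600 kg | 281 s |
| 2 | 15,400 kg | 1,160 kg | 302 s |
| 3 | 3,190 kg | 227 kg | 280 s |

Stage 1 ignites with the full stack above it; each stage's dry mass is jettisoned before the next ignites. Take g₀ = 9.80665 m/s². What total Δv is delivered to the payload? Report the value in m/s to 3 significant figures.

Δv ≈ 11700 m/s

Ignition mass of stage 1 = 85,300+13,600 + 15,400+1,160 + 3,190+227 + 659 = 119,536 kg.
Stage 1: m₀ = 119,536 kg, m_f = 119,536 − 85,300 = 34,236 kg; Δv = 281×9.80665×ln(3.492) = 2755.7×1.2503 ≈ 3446 m/s.
Stage 2: m₀ = 20,636 kg, m_f = 20,636 − 15,400 = 5,236 kg; Δv = 302×9.80665×ln(3.941) = 2961.6×1.3715 ≈ 4062 m/s.
Stage 3: m₀ = 4,076 kg, m_f = 4,076 − 3,190 = 886 kg; Δv = 280×9.80665×ln(4.6) = 2745.9×1.5262 ≈ 4191 m/s.
Total Δv = 3446 + 4062 + 4191 = 11699 m/s.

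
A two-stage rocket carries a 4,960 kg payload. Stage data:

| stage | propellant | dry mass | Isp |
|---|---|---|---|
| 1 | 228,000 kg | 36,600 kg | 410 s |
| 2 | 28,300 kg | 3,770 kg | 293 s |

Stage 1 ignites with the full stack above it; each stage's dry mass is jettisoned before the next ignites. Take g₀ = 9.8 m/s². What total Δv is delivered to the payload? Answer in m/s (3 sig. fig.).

Ignition mass of stage 1 = 228,000+36,600 + 28,300+3,770 + 4,960 = 301,630 kg.
Stage 1: m₀ = 301,630 kg, m_f = 301,630 − 228,000 = 73,630 kg; Δv = 410×9.8×ln(4.097) = 4018.0×1.4101 ≈ 5666 m/s.
Stage 2: m₀ = 37,030 kg, m_f = 37,030 − 28,300 = 8,730 kg; Δv = 293×9.8×ln(4.242) = 2871.4×1.4450 ≈ 4149 m/s.
Total Δv = 5666 + 4149 = 9815 m/s.

Δv ≈ 9820 m/s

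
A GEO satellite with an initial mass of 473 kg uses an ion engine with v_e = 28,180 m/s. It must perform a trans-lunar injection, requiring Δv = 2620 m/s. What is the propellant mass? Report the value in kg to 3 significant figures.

propellant mass ≈ 42.0 kg

By the Tsiolkovsky rocket equation, m₀/m_f = exp(Δv / v_e) = exp(2620 / 28180.0) = exp(0.0930) = 1.0974.
m_f = 473 / 1.0974 = 431.019 kg, so propellant = m₀ − m_f = 473 − 431.019 = 41.981 kg.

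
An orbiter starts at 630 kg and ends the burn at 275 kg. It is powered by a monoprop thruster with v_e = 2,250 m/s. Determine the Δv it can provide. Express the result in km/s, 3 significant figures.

Δv = v_e · ln(m₀/m_f) = 2250.0 × ln(2.291) = 2250.0 × 0.8289 ≈ 1865.1 m/s.

Δv ≈ 1.87 km/s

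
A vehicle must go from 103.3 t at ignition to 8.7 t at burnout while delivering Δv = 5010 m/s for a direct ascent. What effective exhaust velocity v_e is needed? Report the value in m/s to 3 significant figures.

ln(m₀/m_f) = ln(103300/8700) = ln(11.87) = 2.4743.
From the ideal rocket equation, v_e = Δv / ln(m₀/m_f) = 5010 / 2.4743 = 2024.8 m/s.

v_e ≈ 2020 m/s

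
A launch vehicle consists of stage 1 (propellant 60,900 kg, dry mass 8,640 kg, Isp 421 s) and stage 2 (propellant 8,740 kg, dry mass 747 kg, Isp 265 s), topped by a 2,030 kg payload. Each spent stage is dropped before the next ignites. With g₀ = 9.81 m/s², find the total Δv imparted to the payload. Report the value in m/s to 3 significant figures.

Δv ≈ 9450 m/s

Ignition mass of stage 1 = 60,900+8,640 + 8,740+747 + 2,030 = 81,057 kg.
Stage 1: m₀ = 81,057 kg, m_f = 81,057 − 60,900 = 20,157 kg; Δv = 421×9.81×ln(4.021) = 4130.0×1.3916 ≈ 5747 m/s.
Stage 2: m₀ = 11,517 kg, m_f = 11,517 − 8,740 = 2,777 kg; Δv = 265×9.81×ln(4.147) = 2599.7×1.4225 ≈ 3698 m/s.
Total Δv = 5747 + 3698 = 9445 m/s.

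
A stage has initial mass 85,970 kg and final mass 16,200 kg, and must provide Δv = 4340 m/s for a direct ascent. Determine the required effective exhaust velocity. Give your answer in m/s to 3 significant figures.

v_e ≈ 2600 m/s

ln(m₀/m_f) = ln(85970/16200) = ln(5.307) = 1.6690.
Using Δv = v_e ln(m₀/m_f): v_e = Δv / ln(m₀/m_f) = 4340 / 1.6690 = 2600.4 m/s.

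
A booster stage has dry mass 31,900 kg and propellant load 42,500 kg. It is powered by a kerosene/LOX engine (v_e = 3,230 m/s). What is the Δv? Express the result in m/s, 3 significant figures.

m₀ = m_dry + m_prop = 31,900 + 42,500 = 74,400 kg.
Using Δv = v_e ln(m₀/m_f): Δv = v_e · ln(m₀/m_f) = 3230.0 × ln(2.332) = 3230.0 × 0.8468 ≈ 2735.3 m/s.

Δv ≈ 2740 m/s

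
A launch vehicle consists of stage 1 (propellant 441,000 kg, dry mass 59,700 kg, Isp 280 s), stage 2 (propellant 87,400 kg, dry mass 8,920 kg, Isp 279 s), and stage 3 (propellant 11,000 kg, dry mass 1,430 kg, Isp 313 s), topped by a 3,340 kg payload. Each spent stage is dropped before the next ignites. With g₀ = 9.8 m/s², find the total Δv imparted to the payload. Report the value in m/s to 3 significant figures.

Δv ≈ 11300 m/s

Ignition mass of stage 1 = 441,000+59,700 + 87,400+8,920 + 11,000+1,430 + 3,340 = 612,790 kg.
Stage 1: m₀ = 612,790 kg, m_f = 612,790 − 441,000 = 171,790 kg; Δv = 280×9.8×ln(3.567) = 2744.0×1.2717 ≈ 3490 m/s.
Stage 2: m₀ = 112,090 kg, m_f = 112,090 − 87,400 = 24,690 kg; Δv = 279×9.8×ln(4.54) = 2734.2×1.5129 ≈ 4137 m/s.
Stage 3: m₀ = 15,770 kg, m_f = 15,770 − 11,000 = 4,770 kg; Δv = 313×9.8×ln(3.306) = 3067.4×1.1958 ≈ 3668 m/s.
Total Δv = 3490 + 4137 + 3668 = 11295 m/s.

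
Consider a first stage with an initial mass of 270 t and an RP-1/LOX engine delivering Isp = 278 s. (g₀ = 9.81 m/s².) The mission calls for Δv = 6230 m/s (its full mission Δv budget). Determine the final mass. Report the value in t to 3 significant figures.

final mass ≈ 27.5 t

v_e = Isp · g₀ = 278 × 9.81 = 2727.2 m/s.
Rocket equation: m₀/m_f = exp(Δv / v_e) = exp(6230 / 2727.2) = exp(2.2844) = 9.8199.
m_f = m₀ / 9.8199 = 270 / 9.8199 = 27.4952 t.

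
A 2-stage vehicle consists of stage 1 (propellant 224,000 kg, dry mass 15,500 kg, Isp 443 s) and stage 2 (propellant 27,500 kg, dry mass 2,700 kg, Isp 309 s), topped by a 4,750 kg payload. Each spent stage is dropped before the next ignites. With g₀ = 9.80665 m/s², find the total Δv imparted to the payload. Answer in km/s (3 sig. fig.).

Ignition mass of stage 1 = 224,000+15,500 + 27,500+2,700 + 4,750 = 274,450 kg.
Stage 1: m₀ = 274,450 kg, m_f = 274,450 − 224,000 = 50,450 kg; Δv = 443×9.80665×ln(5.44) = 4344.3×1.6938 ≈ 7358 m/s.
Stage 2: m₀ = 34,950 kg, m_f = 34,950 − 27,500 = 7,450 kg; Δv = 309×9.80665×ln(4.691) = 3030.3×1.5457 ≈ 4684 m/s.
Total Δv = 7358 + 4684 = 12042 m/s.

Δv ≈ 12.0 km/s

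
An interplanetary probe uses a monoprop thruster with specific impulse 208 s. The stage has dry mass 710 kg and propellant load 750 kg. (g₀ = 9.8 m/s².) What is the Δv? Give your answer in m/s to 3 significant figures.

Δv ≈ 1470 m/s

v_e = Isp · g₀ = 208 × 9.8 = 2038.4 m/s.
m₀ = m_dry + m_prop = 710 + 750 = 1,460 kg.
Δv = v_e · ln(m₀/m_f) = 2038.4 × ln(2.056) = 2038.4 × 0.7209 ≈ 1469.5 m/s.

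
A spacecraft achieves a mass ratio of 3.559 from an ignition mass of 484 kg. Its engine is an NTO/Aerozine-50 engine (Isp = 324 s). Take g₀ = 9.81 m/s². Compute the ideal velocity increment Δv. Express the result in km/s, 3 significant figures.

Δv ≈ 4.03 km/s

v_e = Isp · g₀ = 324 × 9.81 = 3178.4 m/s.
By the Tsiolkovsky rocket equation, Δv = v_e · ln(3.559) = 3178.4 × 1.2695 ≈ 4035.0 m/s.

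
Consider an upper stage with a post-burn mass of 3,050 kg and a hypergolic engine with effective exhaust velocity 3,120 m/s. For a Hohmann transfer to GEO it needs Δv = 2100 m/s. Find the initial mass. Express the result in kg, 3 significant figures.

Using Δv = v_e ln(m₀/m_f): m₀/m_f = exp(Δv / v_e) = exp(2100 / 3120.0) = exp(0.6731) = 1.9603.
m₀ = m_f × 1.9603 = 3,050 × 1.9603 = 5,978.92 kg.

initial mass ≈ 5980 kg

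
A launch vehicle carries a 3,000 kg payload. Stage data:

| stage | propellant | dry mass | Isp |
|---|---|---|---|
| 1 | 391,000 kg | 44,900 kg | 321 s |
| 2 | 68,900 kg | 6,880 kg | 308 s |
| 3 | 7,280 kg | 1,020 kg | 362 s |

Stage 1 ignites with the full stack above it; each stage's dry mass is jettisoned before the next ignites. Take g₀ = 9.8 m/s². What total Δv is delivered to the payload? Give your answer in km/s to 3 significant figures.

Δv ≈ 12.7 km/s

Ignition mass of stage 1 = 391,000+44,900 + 68,900+6,880 + 7,280+1,020 + 3,000 = 522,980 kg.
Stage 1: m₀ = 522,980 kg, m_f = 522,980 − 391,000 = 131,980 kg; Δv = 321×9.8×ln(3.963) = 3145.8×1.3769 ≈ 4331 m/s.
Stage 2: m₀ = 87,080 kg, m_f = 87,080 − 68,900 = 18,180 kg; Δv = 308×9.8×ln(4.79) = 3018.4×1.5665 ≈ 4728 m/s.
Stage 3: m₀ = 11,300 kg, m_f = 11,300 − 7,280 = 4,020 kg; Δv = 362×9.8×ln(2.811) = 3547.6×1.0335 ≈ 3667 m/s.
Total Δv = 4331 + 4728 + 3667 = 12726 m/s.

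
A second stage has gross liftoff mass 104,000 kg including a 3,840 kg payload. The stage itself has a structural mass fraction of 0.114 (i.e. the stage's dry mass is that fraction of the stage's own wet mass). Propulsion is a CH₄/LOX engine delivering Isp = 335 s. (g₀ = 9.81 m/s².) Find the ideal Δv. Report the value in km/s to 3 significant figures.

Stage wet mass = m₀ − payload = 104,000 − 3,840 = 100,160 kg.
Stage dry mass = ε × stage wet mass = 0.114 × 100,160 = 11,418.2 kg.
Burnout mass m_f = stage dry + payload = 11,418.2 + 3,840 = 15,258.2 kg.
v_e = Isp · g₀ = 335 × 9.81 = 3286.4 m/s.
Δv = v_e · ln(104,000/15,258.2) = 3286.4 × ln(6.816) = 3286.4 × 1.9193 ≈ 6307 m/s.

Δv ≈ 6.31 km/s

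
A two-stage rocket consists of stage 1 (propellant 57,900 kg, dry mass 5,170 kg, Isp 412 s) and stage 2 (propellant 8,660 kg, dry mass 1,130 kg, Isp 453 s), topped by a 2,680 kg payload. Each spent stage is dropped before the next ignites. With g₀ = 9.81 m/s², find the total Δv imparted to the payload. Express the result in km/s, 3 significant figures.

Δv ≈ 11.1 km/s

Ignition mass of stage 1 = 57,900+5,170 + 8,660+1,130 + 2,680 = 75,540 kg.
Stage 1: m₀ = 75,540 kg, m_f = 75,540 − 57,900 = 17,640 kg; Δv = 412×9.81×ln(4.282) = 4041.7×1.4545 ≈ 5879 m/s.
Stage 2: m₀ = 12,470 kg, m_f = 12,470 − 8,660 = 3,810 kg; Δv = 453×9.81×ln(3.273) = 4443.9×1.1857 ≈ 5269 m/s.
Total Δv = 5879 + 5269 = 11148 m/s.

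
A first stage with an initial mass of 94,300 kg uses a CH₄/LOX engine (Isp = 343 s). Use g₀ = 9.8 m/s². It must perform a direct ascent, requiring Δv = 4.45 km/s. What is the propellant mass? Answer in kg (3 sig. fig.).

v_e = Isp · g₀ = 343 × 9.8 = 3361.4 m/s.
By the Tsiolkovsky rocket equation, m₀/m_f = exp(Δv / v_e) = exp(4450 / 3361.4) = exp(1.3239) = 3.7579.
m_f = 94,300 / 3.7579 = 25,093.8 kg, so propellant = m₀ − m_f = 94,300 − 25,093.8 = 69,206.2 kg.

propellant mass ≈ 69200 kg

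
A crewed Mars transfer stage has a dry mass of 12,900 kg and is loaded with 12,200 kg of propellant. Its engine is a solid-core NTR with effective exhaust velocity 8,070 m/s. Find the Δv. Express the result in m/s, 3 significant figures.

m₀ = m_dry + m_prop = 12,900 + 12,200 = 25,100 kg.
Using Δv = v_e ln(m₀/m_f): Δv = v_e · ln(m₀/m_f) = 8070.0 × ln(1.946) = 8070.0 × 0.6656 ≈ 5371.7 m/s.

Δv ≈ 5370 m/s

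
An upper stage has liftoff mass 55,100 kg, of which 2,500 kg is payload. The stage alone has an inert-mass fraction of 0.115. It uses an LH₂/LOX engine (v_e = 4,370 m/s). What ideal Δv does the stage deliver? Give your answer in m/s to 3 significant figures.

Δv ≈ 8140 m/s

Stage wet mass = m₀ − payload = 55,100 − 2,500 = 52,600 kg.
Stage dry mass = ε × stage wet mass = 0.115 × 52,600 = 6,049 kg.
Burnout mass m_f = stage dry + payload = 6,049 + 2,500 = 8,549 kg.
Rocket equation: Δv = v_e · ln(55,100/8,549) = 4370.0 × ln(6.445) = 4370.0 × 1.8633 ≈ 8143 m/s.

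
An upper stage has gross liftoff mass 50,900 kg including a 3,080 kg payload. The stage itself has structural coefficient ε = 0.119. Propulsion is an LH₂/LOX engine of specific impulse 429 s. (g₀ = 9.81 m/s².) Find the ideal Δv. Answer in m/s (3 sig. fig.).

Δv ≈ 7400 m/s

Stage wet mass = m₀ − payload = 50,900 − 3,080 = 47,820 kg.
Stage dry mass = ε × stage wet mass = 0.119 × 47,820 = 5,690.58 kg.
Burnout mass m_f = stage dry + payload = 5,690.58 + 3,080 = 8,770.58 kg.
v_e = Isp · g₀ = 429 × 9.81 = 4208.5 m/s.
Using Δv = v_e ln(m₀/m_f): Δv = v_e · ln(50,900/8,770.58) = 4208.5 × ln(5.803) = 4208.5 × 1.7585 ≈ 7400 m/s.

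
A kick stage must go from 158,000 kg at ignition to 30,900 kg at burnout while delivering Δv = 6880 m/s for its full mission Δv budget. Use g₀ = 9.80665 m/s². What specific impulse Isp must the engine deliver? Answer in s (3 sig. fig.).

ln(m₀/m_f) = ln(158000/30900) = ln(5.113) = 1.6318.
Using Δv = v_e ln(m₀/m_f): v_e = Δv / ln(m₀/m_f) = 6880 / 1.6318 = 4216.1 m/s.
Isp = v_e / g₀ = 4216.1 / 9.80665 = 429.9 s.

Isp ≈ 430 s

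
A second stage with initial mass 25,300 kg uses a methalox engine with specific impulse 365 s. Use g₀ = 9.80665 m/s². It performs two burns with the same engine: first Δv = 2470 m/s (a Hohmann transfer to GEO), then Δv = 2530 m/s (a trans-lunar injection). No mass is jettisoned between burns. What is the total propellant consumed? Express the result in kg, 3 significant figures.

total propellant consumed ≈ 19000 kg

v_e = Isp · g₀ = 365 × 9.80665 = 3579.4 m/s.
After the first burn: m = 25300 × exp(−2470/3579.4) = 25300 × 0.50155 = 12,689.2 kg.
After the second burn: m = 12,689.2 × exp(−2530/3579.4) = 12,689.2 × 0.49321 = 6,258.44 kg.
Total propellant = m₀ − m_final = 25300 − 6,258.44 = 19,041.56 kg.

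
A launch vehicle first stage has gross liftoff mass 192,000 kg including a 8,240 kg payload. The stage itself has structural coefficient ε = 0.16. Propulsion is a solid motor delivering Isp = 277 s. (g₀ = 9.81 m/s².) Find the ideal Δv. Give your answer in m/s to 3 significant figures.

Δv ≈ 4430 m/s

Stage wet mass = m₀ − payload = 192,000 − 8,240 = 183,760 kg.
Stage dry mass = ε × stage wet mass = 0.16 × 183,760 = 29,401.6 kg.
Burnout mass m_f = stage dry + payload = 29,401.6 + 8,240 = 37,641.6 kg.
v_e = Isp · g₀ = 277 × 9.81 = 2717.4 m/s.
By the Tsiolkovsky rocket equation, Δv = v_e · ln(192,000/37,641.6) = 2717.4 × ln(5.101) = 2717.4 × 1.6294 ≈ 4428 m/s.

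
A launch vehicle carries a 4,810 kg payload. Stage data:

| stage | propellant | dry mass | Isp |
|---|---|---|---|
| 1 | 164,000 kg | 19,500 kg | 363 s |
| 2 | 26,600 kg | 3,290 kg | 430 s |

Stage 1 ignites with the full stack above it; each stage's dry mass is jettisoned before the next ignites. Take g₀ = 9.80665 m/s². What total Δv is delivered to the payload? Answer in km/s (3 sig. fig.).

Δv ≈ 11.1 km/s

Ignition mass of stage 1 = 164,000+19,500 + 26,600+3,290 + 4,810 = 218,200 kg.
Stage 1: m₀ = 218,200 kg, m_f = 218,200 − 164,000 = 54,200 kg; Δv = 363×9.80665×ln(4.026) = 3559.8×1.3927 ≈ 4958 m/s.
Stage 2: m₀ = 34,700 kg, m_f = 34,700 − 26,600 = 8,100 kg; Δv = 430×9.80665×ln(4.284) = 4216.9×1.4549 ≈ 6135 m/s.
Total Δv = 4958 + 6135 = 11093 m/s.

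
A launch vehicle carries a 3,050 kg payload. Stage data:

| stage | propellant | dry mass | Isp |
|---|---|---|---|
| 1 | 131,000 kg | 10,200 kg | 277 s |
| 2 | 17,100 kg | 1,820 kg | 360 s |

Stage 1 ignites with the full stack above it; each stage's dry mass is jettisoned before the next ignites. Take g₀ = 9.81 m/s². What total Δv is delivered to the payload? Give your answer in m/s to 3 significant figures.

Δv ≈ 9730 m/s

Ignition mass of stage 1 = 131,000+10,200 + 17,100+1,820 + 3,050 = 163,170 kg.
Stage 1: m₀ = 163,170 kg, m_f = 163,170 − 131,000 = 32,170 kg; Δv = 277×9.81×ln(5.072) = 2717.4×1.6238 ≈ 4412 m/s.
Stage 2: m₀ = 21,970 kg, m_f = 21,970 − 17,100 = 4,870 kg; Δv = 360×9.81×ln(4.511) = 3531.6×1.5066 ≈ 5321 m/s.
Total Δv = 4412 + 5321 = 9733 m/s.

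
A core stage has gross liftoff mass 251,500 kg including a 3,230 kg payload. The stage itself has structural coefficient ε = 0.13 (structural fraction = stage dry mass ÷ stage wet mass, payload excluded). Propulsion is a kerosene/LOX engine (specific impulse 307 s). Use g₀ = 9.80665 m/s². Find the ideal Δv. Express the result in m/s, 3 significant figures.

Δv ≈ 5890 m/s

Stage wet mass = m₀ − payload = 251,500 − 3,230 = 248,270 kg.
Stage dry mass = ε × stage wet mass = 0.13 × 248,270 = 32,275.1 kg.
Burnout mass m_f = stage dry + payload = 32,275.1 + 3,230 = 35,505.1 kg.
v_e = Isp · g₀ = 307 × 9.80665 = 3010.6 m/s.
Using Δv = v_e ln(m₀/m_f): Δv = v_e · ln(251,500/35,505.1) = 3010.6 × ln(7.083) = 3010.6 × 1.9578 ≈ 5894 m/s.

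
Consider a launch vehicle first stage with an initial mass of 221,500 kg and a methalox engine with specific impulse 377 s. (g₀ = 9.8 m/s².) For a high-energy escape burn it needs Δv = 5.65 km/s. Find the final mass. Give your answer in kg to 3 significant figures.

v_e = Isp · g₀ = 377 × 9.8 = 3694.6 m/s.
m₀/m_f = exp(Δv / v_e) = exp(5650 / 3694.6) = exp(1.5293) = 4.6148.
m_f = m₀ / 4.6148 = 221,500 / 4.6148 = 47,997.7 kg.

final mass ≈ 48000 kg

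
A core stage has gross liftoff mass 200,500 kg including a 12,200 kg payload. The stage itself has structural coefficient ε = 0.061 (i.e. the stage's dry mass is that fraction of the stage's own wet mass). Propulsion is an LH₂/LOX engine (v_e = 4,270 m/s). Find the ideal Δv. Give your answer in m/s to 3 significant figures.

Stage wet mass = m₀ − payload = 200,500 − 12,200 = 188,300 kg.
Stage dry mass = ε × stage wet mass = 0.061 × 188,300 = 11,486.3 kg.
Burnout mass m_f = stage dry + payload = 11,486.3 + 12,200 = 23,686.3 kg.
Δv = v_e · ln(200,500/23,686.3) = 4270.0 × ln(8.465) = 4270.0 × 2.1359 ≈ 9120 m/s.

Δv ≈ 9120 m/s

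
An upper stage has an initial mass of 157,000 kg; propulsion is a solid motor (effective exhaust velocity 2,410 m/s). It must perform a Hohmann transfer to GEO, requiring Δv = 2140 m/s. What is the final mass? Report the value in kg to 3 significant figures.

final mass ≈ 64600 kg

Using Δv = v_e ln(m₀/m_f): m₀/m_f = exp(Δv / v_e) = exp(2140 / 2410.0) = exp(0.8880) = 2.4302.
m_f = m₀ / 2.4302 = 157,000 / 2.4302 = 64,603.7 kg.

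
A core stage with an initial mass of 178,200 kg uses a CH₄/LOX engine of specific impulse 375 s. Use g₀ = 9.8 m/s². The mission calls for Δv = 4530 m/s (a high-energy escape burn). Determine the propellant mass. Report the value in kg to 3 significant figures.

propellant mass ≈ 126000 kg

v_e = Isp · g₀ = 375 × 9.8 = 3675.0 m/s.
Rocket equation: m₀/m_f = exp(Δv / v_e) = exp(4530 / 3675.0) = exp(1.2327) = 3.4303.
m_f = 178,200 / 3.4303 = 51,948.8 kg, so propellant = m₀ − m_f = 178,200 − 51,948.8 = 126,251.2 kg.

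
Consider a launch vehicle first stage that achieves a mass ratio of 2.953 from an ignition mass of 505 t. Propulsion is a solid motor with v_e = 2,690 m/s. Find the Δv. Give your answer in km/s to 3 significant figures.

From the ideal rocket equation, Δv = v_e · ln(2.953) = 2690.0 × 1.0828 ≈ 2912.8 m/s.

Δv ≈ 2.91 km/s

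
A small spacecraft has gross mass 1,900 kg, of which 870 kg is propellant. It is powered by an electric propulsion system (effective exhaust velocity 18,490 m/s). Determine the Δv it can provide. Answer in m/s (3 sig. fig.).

Δv ≈ 11300 m/s

m_f = m₀ − m_prop = 1,900 − 870 = 1,030 kg.
Rocket equation: Δv = v_e · ln(m₀/m_f) = 18490.0 × ln(1.845) = 18490.0 × 0.6123 ≈ 11321.3 m/s.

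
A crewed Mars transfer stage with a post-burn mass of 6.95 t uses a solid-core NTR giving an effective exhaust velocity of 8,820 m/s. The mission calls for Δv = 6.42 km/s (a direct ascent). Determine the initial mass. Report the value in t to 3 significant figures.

initial mass ≈ 14.4 t

Rocket equation: m₀/m_f = exp(Δv / v_e) = exp(6420 / 8820.0) = exp(0.7279) = 2.0707.
m₀ = m_f × 2.0707 = 6.95 × 2.0707 = 14.3914 t.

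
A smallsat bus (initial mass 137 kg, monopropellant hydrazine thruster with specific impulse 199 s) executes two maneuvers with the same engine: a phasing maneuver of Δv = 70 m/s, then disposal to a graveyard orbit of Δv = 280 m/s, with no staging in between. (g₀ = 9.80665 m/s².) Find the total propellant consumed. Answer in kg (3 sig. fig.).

total propellant consumed ≈ 22.5 kg

v_e = Isp · g₀ = 199 × 9.80665 = 1951.5 m/s.
After the first burn: m = 137 × exp(−70/1951.5) = 137 × 0.96477 = 132.173 kg.
After the second burn: m = 132.173 × exp(−280/1951.5) = 132.173 × 0.86634 = 114.507 kg.
Total propellant = m₀ − m_final = 137 − 114.507 = 22.493 kg.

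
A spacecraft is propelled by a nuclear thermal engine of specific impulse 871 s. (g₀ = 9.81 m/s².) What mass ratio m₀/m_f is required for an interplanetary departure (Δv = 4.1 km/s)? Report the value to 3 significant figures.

v_e = Isp · g₀ = 871 × 9.81 = 8544.5 m/s.
Rocket equation: m₀/m_f = exp(Δv / v_e) = exp(4100 / 8544.5) = exp(0.4798) = 1.6158.

mass ratio ≈ 1.62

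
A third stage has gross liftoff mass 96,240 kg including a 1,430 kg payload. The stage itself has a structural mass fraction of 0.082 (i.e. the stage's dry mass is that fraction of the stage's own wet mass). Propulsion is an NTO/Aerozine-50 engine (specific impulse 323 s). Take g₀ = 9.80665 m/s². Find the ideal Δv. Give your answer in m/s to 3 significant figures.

Δv ≈ 7430 m/s

Stage wet mass = m₀ − payload = 96,240 − 1,430 = 94,810 kg.
Stage dry mass = ε × stage wet mass = 0.082 × 94,810 = 7,774.42 kg.
Burnout mass m_f = stage dry + payload = 7,774.42 + 1,430 = 9,204.42 kg.
v_e = Isp · g₀ = 323 × 9.80665 = 3167.5 m/s.
Rocket equation: Δv = v_e · ln(96,240/9,204.42) = 3167.5 × ln(10.46) = 3167.5 × 2.3472 ≈ 7435 m/s.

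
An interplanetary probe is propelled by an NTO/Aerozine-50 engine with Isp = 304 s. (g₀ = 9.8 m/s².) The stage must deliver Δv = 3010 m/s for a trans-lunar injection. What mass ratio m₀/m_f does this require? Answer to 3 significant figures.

v_e = Isp · g₀ = 304 × 9.8 = 2979.2 m/s.
m₀/m_f = exp(Δv / v_e) = exp(3010 / 2979.2) = exp(1.0103) = 2.7465.

mass ratio ≈ 2.75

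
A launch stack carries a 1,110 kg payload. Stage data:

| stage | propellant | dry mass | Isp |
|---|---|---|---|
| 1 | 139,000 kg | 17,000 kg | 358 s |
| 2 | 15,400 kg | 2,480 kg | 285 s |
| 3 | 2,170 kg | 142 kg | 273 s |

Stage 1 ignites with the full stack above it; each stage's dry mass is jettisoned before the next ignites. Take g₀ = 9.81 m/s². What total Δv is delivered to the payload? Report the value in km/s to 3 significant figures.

Ignition mass of stage 1 = 139,000+17,000 + 15,400+2,480 + 2,170+142 + 1,110 = 177,302 kg.
Stage 1: m₀ = 177,302 kg, m_f = 177,302 − 139,000 = 38,302 kg; Δv = 358×9.81×ln(4.629) = 3512.0×1.5324 ≈ 5382 m/s.
Stage 2: m₀ = 21,302 kg, m_f = 21,302 − 15,400 = 5,902 kg; Δv = 285×9.81×ln(3.609) = 2795.9×1.2835 ≈ 3589 m/s.
Stage 3: m₀ = 3,422 kg, m_f = 3,422 − 2,170 = 1,252 kg; Δv = 273×9.81×ln(2.733) = 2678.1×1.0055 ≈ 2693 m/s.
Total Δv = 5382 + 3589 + 2693 = 11664 m/s.

Δv ≈ 11.7 km/s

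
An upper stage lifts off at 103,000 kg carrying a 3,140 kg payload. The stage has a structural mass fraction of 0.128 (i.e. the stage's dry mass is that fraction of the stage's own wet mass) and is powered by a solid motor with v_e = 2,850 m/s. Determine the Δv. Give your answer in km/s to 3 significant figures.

Stage wet mass = m₀ − payload = 103,000 − 3,140 = 99,860 kg.
Stage dry mass = ε × stage wet mass = 0.128 × 99,860 = 12,782.1 kg.
Burnout mass m_f = stage dry + payload = 12,782.1 + 3,140 = 15,922.1 kg.
Δv = v_e · ln(103,000/15,922.1) = 2850.0 × ln(6.469) = 2850.0 × 1.8670 ≈ 5321 m/s.

Δv ≈ 5.32 km/s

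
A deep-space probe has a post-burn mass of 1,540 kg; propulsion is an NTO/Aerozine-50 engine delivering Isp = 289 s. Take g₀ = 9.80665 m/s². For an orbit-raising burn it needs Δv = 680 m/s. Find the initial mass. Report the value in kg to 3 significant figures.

v_e = Isp · g₀ = 289 × 9.80665 = 2834.1 m/s.
Rocket equation: m₀/m_f = exp(Δv / v_e) = exp(680 / 2834.1) = exp(0.2399) = 1.2712.
m₀ = m_f × 1.2712 = 1,540 × 1.2712 = 1,957.65 kg.

initial mass ≈ 1960 kg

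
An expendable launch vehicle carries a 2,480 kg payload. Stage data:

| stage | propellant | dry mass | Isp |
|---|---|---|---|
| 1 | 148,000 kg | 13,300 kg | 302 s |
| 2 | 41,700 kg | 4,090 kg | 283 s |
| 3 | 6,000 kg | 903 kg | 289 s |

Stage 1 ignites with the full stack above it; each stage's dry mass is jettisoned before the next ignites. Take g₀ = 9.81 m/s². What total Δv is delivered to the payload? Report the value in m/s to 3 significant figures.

Δv ≈ 10200 m/s

Ignition mass of stage 1 = 148,000+13,300 + 41,700+4,090 + 6,000+903 + 2,480 = 216,473 kg.
Stage 1: m₀ = 216,473 kg, m_f = 216,473 − 148,000 = 68,473 kg; Δv = 302×9.81×ln(3.161) = 2962.6×1.1510 ≈ 3410 m/s.
Stage 2: m₀ = 55,173 kg, m_f = 55,173 − 41,700 = 13,473 kg; Δv = 283×9.81×ln(4.095) = 2776.2×1.4098 ≈ 3914 m/s.
Stage 3: m₀ = 9,383 kg, m_f = 9,383 − 6,000 = 3,383 kg; Δv = 289×9.81×ln(2.774) = 2835.1×1.0201 ≈ 2892 m/s.
Total Δv = 3410 + 3914 + 2892 = 10216 m/s.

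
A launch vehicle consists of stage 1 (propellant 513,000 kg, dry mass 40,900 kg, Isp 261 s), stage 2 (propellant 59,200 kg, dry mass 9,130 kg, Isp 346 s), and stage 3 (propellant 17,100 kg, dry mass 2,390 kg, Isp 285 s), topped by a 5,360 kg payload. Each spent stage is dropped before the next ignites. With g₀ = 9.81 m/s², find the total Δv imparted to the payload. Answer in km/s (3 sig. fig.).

Δv ≈ 10.7 km/s

Ignition mass of stage 1 = 513,000+40,900 + 59,200+9,130 + 17,100+2,390 + 5,360 = 647,080 kg.
Stage 1: m₀ = 647,080 kg, m_f = 647,080 − 513,000 = 134,080 kg; Δv = 261×9.81×ln(4.826) = 2560.4×1.5740 ≈ 4030 m/s.
Stage 2: m₀ = 93,180 kg, m_f = 93,180 − 59,200 = 33,980 kg; Δv = 346×9.81×ln(2.742) = 3394.3×1.0088 ≈ 3424 m/s.
Stage 3: m₀ = 24,850 kg, m_f = 24,850 − 17,100 = 7,750 kg; Δv = 285×9.81×ln(3.206) = 2795.9×1.1652 ≈ 3258 m/s.
Total Δv = 4030 + 3424 + 3258 = 10712 m/s.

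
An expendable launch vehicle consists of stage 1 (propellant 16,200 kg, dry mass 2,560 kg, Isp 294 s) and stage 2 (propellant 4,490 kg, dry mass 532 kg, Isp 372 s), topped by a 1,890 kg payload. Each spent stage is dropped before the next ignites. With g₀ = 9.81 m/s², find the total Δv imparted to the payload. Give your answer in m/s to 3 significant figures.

Ignition mass of stage 1 = 16,200+2,560 + 4,490+532 + 1,890 = 25,672 kg.
Stage 1: m₀ = 25,672 kg, m_f = 25,672 − 16,200 = 9,472 kg; Δv = 294×9.81×ln(2.71) = 2884.1×0.9971 ≈ 2876 m/s.
Stage 2: m₀ = 6,912 kg, m_f = 6,912 − 4,490 = 2,422 kg; Δv = 372×9.81×ln(2.854) = 3649.3×1.0487 ≈ 3827 m/s.
Total Δv = 2876 + 3827 = 6703 m/s.

Δv ≈ 6700 m/s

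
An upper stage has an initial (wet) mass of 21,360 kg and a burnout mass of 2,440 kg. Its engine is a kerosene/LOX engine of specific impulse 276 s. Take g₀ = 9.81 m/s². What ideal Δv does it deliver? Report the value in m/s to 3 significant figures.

v_e = Isp · g₀ = 276 × 9.81 = 2707.6 m/s.
By the Tsiolkovsky rocket equation, Δv = v_e · ln(m₀/m_f) = 2707.6 × ln(8.754) = 2707.6 × 2.1695 ≈ 5874.1 m/s.

Δv ≈ 5870 m/s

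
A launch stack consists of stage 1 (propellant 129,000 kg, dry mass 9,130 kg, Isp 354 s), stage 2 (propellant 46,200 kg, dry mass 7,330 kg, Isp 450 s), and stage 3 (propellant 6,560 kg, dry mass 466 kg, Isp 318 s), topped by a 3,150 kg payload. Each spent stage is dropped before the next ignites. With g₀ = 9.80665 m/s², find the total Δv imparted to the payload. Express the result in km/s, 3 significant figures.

Ignition mass of stage 1 = 129,000+9,130 + 46,200+7,330 + 6,560+466 + 3,150 = 201,836 kg.
Stage 1: m₀ = 201,836 kg, m_f = 201,836 − 129,000 = 72,836 kg; Δv = 354×9.80665×ln(2.771) = 3471.6×1.0192 ≈ 3538 m/s.
Stage 2: m₀ = 63,706 kg, m_f = 63,706 − 46,200 = 17,506 kg; Δv = 450×9.80665×ln(3.639) = 4413.0×1.2917 ≈ 5700 m/s.
Stage 3: m₀ = 10,176 kg, m_f = 10,176 − 6,560 = 3,616 kg; Δv = 318×9.80665×ln(2.814) = 3118.5×1.0347 ≈ 3227 m/s.
Total Δv = 3538 + 5700 + 3227 = 12465 m/s.

Δv ≈ 12.5 km/s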